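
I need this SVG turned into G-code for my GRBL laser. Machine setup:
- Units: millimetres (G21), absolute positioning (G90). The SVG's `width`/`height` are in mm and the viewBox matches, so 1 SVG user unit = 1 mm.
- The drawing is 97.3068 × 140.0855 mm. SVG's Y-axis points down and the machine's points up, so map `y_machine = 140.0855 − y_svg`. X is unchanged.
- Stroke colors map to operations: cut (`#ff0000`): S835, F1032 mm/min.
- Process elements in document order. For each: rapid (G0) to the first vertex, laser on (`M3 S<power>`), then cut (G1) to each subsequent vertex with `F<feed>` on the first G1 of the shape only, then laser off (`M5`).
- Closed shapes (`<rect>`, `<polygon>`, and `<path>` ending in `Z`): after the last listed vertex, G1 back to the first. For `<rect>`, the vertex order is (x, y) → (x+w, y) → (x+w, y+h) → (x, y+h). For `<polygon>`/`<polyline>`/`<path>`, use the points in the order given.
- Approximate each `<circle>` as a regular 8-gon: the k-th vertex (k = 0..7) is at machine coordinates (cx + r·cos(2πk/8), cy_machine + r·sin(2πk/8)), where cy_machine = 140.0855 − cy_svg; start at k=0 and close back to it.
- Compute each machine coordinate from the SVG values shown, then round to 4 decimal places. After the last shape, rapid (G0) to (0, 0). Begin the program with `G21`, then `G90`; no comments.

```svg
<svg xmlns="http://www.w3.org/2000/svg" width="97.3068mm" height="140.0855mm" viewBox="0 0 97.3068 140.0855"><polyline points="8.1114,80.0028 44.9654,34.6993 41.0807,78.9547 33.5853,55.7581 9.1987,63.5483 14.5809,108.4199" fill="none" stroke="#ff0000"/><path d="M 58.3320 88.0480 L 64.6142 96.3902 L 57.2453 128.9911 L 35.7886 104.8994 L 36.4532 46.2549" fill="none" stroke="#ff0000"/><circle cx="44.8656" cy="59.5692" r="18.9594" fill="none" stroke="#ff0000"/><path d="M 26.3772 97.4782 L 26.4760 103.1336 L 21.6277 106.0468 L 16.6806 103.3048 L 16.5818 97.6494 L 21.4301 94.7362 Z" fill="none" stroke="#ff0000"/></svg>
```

G21
G90
G0 X8.1114 Y60.0827
M3 S835
G1 X44.9654 Y105.3862 F1032
G1 X41.0807 Y61.1308
G1 X33.5853 Y84.3274
G1 X9.1987 Y76.5372
G1 X14.5809 Y31.6656
M5
G0 X58.3320 Y52.0375
M3 S835
G1 X64.6142 Y43.6953 F1032
G1 X57.2453 Y11.0944
G1 X35.7886 Y35.1861
G1 X36.4532 Y93.8306
M5
G0 X63.8250 Y80.5163
M3 S835
G1 X58.2719 Y93.9226 F1032
G1 X44.8656 Y99.4757
G1 X31.4593 Y93.9226
G1 X25.9062 Y80.5163
G1 X31.4593 Y67.1100
G1 X44.8656 Y61.5569
G1 X58.2719 Y67.1100
G1 X63.8250 Y80.5163
M5
G0 X26.3772 Y42.6073
M3 S835
G1 X26.4760 Y36.9519 F1032
G1 X21.6277 Y34.0387
G1 X16.6806 Y36.7807
G1 X16.5818 Y42.4361
G1 X21.4301 Y45.3493
G1 X26.3772 Y42.6073
M5
G0 X0.0000 Y0.0000

viewBox `0 0 97.3068 140.0855` with mm width/height → 1 unit = 1 mm. Flip: y_m = 140.0855 − y_svg.

**Shape 1** — `<polyline>` open polyline, stroke `#ff0000` → cut (S835, F1032). Machine vertices: (8.1114,60.0827) → (44.9654,105.3862) → (41.0807,61.1308) → (33.5853,84.3274) → (9.1987,76.5372) → (14.5809,31.6656). Open path.

**Shape 2** — `<path>` open polyline, stroke `#ff0000` → cut (S835, F1032). Machine vertices: (58.3320,52.0375) → (64.6142,43.6953) → (57.2453,11.0944) → (35.7886,35.1861) → (36.4532,93.8306). Open path.

**Shape 3** — `<circle>` circle, stroke `#ff0000` → cut (S835, F1032). Machine vertices: (63.8250,80.5163) → (58.2719,93.9226) → (44.8656,99.4757) → (31.4593,93.9226) → (25.9062,80.5163) → (31.4593,67.1100) → (44.8656,61.5569) → (58.2719,67.1100) → (63.8250,80.5163). Closed: final G1 returns to the first vertex.

**Shape 4** — `<path>` regular polygon, stroke `#ff0000` → cut (S835, F1032). Machine vertices: (26.3772,42.6073) → (26.4760,36.9519) → (21.6277,34.0387) → (16.6806,36.7807) → (16.5818,42.4361) → (21.4301,45.3493) → (26.3772,42.6073). Closed: final G1 returns to the first vertex.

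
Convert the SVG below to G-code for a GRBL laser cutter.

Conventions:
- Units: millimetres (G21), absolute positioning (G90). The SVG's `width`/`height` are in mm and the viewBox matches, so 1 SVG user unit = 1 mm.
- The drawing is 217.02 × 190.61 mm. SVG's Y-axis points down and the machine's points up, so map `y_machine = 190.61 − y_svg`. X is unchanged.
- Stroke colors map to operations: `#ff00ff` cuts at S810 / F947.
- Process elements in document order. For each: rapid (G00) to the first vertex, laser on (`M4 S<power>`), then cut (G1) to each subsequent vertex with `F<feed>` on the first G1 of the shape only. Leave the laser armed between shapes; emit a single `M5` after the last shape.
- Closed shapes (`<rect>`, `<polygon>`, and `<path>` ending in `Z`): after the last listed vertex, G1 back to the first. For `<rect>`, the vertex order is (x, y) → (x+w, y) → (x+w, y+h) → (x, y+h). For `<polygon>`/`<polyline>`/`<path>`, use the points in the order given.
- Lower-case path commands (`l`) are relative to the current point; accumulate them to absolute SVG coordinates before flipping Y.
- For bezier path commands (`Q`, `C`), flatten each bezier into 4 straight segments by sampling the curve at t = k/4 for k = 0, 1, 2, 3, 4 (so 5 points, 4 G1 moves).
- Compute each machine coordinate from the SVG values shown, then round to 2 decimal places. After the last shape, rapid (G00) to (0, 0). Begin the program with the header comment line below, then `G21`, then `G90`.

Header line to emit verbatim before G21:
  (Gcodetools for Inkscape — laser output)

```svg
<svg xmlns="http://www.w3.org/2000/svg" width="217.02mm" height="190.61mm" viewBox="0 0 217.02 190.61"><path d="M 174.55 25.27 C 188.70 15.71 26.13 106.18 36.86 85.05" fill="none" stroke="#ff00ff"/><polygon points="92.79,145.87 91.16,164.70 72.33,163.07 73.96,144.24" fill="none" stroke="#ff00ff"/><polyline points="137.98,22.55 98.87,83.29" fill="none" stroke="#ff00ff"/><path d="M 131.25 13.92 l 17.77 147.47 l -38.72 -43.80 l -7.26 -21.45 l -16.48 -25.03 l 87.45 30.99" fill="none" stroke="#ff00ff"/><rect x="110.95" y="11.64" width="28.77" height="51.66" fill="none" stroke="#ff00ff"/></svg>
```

1 u = 1 mm; y_m = 190.61 − y.

[1] `<path>` cubic bezier, #ff00ff→cut S810 F947: (174.55,165.34) → (157.50,157.06) → (106.99,131.11) → (55.84,107.33) → (36.86,105.56)

[2] `<polygon>` regular polygon, #ff00ff→cut S810 F947: (92.79,44.74) → (91.16,25.91) → (72.33,27.54) → (73.96,46.37) → (92.79,44.74) (closed)

[3] `<polyline>` line segment, #ff00ff→cut S810 F947: (137.98,168.06) → (98.87,107.32)

[4] `<path>` open polyline, #ff00ff→cut S810 F947: (131.25,176.69) → (149.02,29.22) → (110.30,73.02) → (103.04,94.47) → (86.56,119.50) → (174.01,88.51)

[5] `<rect>` rectangle, #ff00ff→cut S810 F947: (110.95,178.97) → (139.72,178.97) → (139.72,127.31) → (110.95,127.31) → (110.95,178.97) (closed)

(Gcodetools for Inkscape — laser output)
G21
G90
G00 X174.55 Y165.34
M4 S810
G1 X157.50 Y157.06 F947
G1 X106.99 Y131.11
G1 X55.84 Y107.33
G1 X36.86 Y105.56
G00 X92.79 Y44.74
M4 S810
G1 X91.16 Y25.91 F947
G1 X72.33 Y27.54
G1 X73.96 Y46.37
G1 X92.79 Y44.74
G00 X137.98 Y168.06
M4 S810
G1 X98.87 Y107.32 F947
G00 X131.25 Y176.69
M4 S810
G1 X149.02 Y29.22 F947
G1 X110.30 Y73.02
G1 X103.04 Y94.47
G1 X86.56 Y119.50
G1 X174.01 Y88.51
G00 X110.95 Y178.97
M4 S810
G1 X139.72 Y178.97 F947
G1 X139.72 Y127.31
G1 X110.95 Y127.31
G1 X110.95 Y178.97
M5
G00 X0.00 Y0.00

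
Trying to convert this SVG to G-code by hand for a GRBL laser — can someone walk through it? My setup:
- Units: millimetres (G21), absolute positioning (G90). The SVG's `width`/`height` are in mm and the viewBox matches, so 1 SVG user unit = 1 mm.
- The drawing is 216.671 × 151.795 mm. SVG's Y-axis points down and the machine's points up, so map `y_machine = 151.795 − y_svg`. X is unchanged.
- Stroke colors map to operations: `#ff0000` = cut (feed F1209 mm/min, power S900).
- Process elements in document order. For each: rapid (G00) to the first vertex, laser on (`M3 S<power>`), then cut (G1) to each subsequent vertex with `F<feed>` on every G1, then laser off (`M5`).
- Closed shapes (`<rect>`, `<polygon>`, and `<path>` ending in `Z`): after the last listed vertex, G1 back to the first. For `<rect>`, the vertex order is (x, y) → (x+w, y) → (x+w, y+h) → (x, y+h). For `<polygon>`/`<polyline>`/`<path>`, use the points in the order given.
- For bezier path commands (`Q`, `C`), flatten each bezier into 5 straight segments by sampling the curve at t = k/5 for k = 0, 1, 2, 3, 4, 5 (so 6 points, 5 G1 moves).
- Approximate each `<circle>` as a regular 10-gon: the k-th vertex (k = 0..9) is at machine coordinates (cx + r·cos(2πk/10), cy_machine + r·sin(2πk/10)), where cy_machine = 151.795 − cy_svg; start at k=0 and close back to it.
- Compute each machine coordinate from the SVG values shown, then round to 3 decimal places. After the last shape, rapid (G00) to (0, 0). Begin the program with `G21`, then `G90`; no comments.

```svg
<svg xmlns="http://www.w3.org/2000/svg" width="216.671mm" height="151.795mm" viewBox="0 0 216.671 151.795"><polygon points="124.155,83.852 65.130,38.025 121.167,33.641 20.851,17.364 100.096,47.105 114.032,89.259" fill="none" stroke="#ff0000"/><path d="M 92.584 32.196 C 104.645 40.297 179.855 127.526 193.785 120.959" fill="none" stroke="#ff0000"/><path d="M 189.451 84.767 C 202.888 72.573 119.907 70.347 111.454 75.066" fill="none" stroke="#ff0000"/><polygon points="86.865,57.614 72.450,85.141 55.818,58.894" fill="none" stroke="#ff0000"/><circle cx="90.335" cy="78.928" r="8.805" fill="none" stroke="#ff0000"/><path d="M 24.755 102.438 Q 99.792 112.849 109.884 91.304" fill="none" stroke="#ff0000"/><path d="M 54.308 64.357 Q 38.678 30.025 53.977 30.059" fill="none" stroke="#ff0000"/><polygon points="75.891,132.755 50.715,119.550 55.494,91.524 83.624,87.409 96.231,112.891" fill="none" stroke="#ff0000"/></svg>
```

G21
G90
G00 X124.155 Y67.943
M3 S900
G1 X65.130 Y113.770 F1209
G1 X121.167 Y118.154 F1209
G1 X20.851 Y134.431 F1209
G1 X100.096 Y104.690 F1209
G1 X114.032 Y62.536 F1209
G1 X124.155 Y67.943 F1209
M5
G00 X92.584 Y119.599
M3 S900
G1 X106.403 Y106.626 F1209
G1 X129.405 Y82.963 F1209
G1 X155.618 Y56.911 F1209
G1 X179.069 Y36.768 F1209
G1 X193.785 Y30.836 F1209
M5
G00 X189.451 Y67.028
M3 S900
G1 X187.311 Y73.172 F1209
G1 X170.235 Y77.070 F1209
G1 X146.430 Y78.865 F1209
G1 X124.102 Y78.703 F1209
G1 X111.454 Y76.729 F1209
M5
G00 X86.865 Y94.181
M3 S900
G1 X72.450 Y66.654 F1209
G1 X55.818 Y92.901 F1209
G1 X86.865 Y94.181 F1209
M5
G00 X99.140 Y72.867
M3 S900
G1 X97.458 Y78.042 F1209
G1 X93.056 Y81.241 F1209
G1 X87.614 Y81.241 F1209
G1 X83.212 Y78.042 F1209
G1 X81.530 Y72.867 F1209
G1 X83.212 Y67.692 F1209
G1 X87.614 Y64.493 F1209
G1 X93.056 Y64.493 F1209
G1 X97.458 Y67.692 F1209
G1 X99.140 Y72.867 F1209
M5
G00 X24.755 Y49.357
M3 S900
G1 X52.172 Y46.471 F1209
G1 X74.393 Y46.141 F1209
G1 X91.419 Y48.368 F1209
G1 X103.249 Y53.151 F1209
G1 X109.884 Y60.491 F1209
M5
G00 X54.308 Y87.438
M3 S900
G1 X49.293 Y99.796 F1209
G1 X46.753 Y109.405 F1209
G1 X46.686 Y116.265 F1209
G1 X49.095 Y120.375 F1209
G1 X53.977 Y121.736 F1209
M5
G00 X75.891 Y19.040
M3 S900
G1 X50.715 Y32.245 F1209
G1 X55.494 Y60.271 F1209
G1 X83.624 Y64.386 F1209
G1 X96.231 Y38.904 F1209
G1 X75.891 Y19.040 F1209
M5
G00 X0.000 Y0.000

viewBox `0 0 216.671 151.795` with mm width/height → 1 unit = 1 mm. Flip: y_m = 151.795 − y_svg.

**Shape 1** — `<polygon>` closed polygon, stroke `#ff0000` → cut (S900, F1209). Machine vertices: (124.155,67.943) → (65.130,113.770) → (121.167,118.154) → (20.851,134.431) → (100.096,104.690) → (114.032,62.536) → (124.155,67.943). Closed: final G1 returns to the first vertex.

**Shape 2** — `<path>` cubic bezier, stroke `#ff0000` → cut (S900, F1209). Control points (SVG): P0=(92.584,32.196), P1=(104.645,40.297), P2=(179.855,127.526), P3=(193.785,120.959); sampled at t=k/5. Machine vertices: (92.584,119.599) → (106.403,106.626) → (129.405,82.963) → (155.618,56.911) → (179.069,36.768) → (193.785,30.836). Open path.

**Shape 3** — `<path>` cubic bezier, stroke `#ff0000` → cut (S900, F1209). Control points (SVG): P0=(189.451,84.767), P1=(202.888,72.573), P2=(119.907,70.347), P3=(111.454,75.066); sampled at t=k/5. Machine vertices: (189.451,67.028) → (187.311,73.172) → (170.235,77.070) → (146.430,78.865) → (124.102,78.703) → (111.454,76.729). Open path.

**Shape 4** — `<polygon>` regular polygon, stroke `#ff0000` → cut (S900, F1209). Machine vertices: (86.865,94.181) → (72.450,66.654) → (55.818,92.901) → (86.865,94.181). Closed: final G1 returns to the first vertex.

**Shape 5** — `<circle>` circle, stroke `#ff0000` → cut (S900, F1209). Machine vertices: (99.140,72.867) → (97.458,78.042) → (93.056,81.241) → (87.614,81.241) → (83.212,78.042) → (81.530,72.867) → (83.212,67.692) → (87.614,64.493) → (93.056,64.493) → (97.458,67.692) → (99.140,72.867). Closed: final G1 returns to the first vertex.

**Shape 6** — `<path>` quadratic bezier, stroke `#ff0000` → cut (S900, F1209). Control points (SVG): P0=(24.755,102.438), P1=(99.792,112.849), P2=(109.884,91.304); sampled at t=k/5. Machine vertices: (24.755,49.357) → (52.172,46.471) → (74.393,46.141) → (91.419,48.368) → (103.249,53.151) → (109.884,60.491). Open path.

**Shape 7** — `<path>` quadratic bezier, stroke `#ff0000` → cut (S900, F1209). Control points (SVG): P0=(54.308,64.357), P1=(38.678,30.025), P2=(53.977,30.059); sampled at t=k/5. Machine vertices: (54.308,87.438) → (49.293,99.796) → (46.753,109.405) → (46.686,116.265) → (49.095,120.375) → (53.977,121.736). Open path.

**Shape 8** — `<polygon>` regular polygon, stroke `#ff0000` → cut (S900, F1209). Machine vertices: (75.891,19.040) → (50.715,32.245) → (55.494,60.271) → (83.624,64.386) → (96.231,38.904) → (75.891,19.040). Closed: final G1 returns to the first vertex.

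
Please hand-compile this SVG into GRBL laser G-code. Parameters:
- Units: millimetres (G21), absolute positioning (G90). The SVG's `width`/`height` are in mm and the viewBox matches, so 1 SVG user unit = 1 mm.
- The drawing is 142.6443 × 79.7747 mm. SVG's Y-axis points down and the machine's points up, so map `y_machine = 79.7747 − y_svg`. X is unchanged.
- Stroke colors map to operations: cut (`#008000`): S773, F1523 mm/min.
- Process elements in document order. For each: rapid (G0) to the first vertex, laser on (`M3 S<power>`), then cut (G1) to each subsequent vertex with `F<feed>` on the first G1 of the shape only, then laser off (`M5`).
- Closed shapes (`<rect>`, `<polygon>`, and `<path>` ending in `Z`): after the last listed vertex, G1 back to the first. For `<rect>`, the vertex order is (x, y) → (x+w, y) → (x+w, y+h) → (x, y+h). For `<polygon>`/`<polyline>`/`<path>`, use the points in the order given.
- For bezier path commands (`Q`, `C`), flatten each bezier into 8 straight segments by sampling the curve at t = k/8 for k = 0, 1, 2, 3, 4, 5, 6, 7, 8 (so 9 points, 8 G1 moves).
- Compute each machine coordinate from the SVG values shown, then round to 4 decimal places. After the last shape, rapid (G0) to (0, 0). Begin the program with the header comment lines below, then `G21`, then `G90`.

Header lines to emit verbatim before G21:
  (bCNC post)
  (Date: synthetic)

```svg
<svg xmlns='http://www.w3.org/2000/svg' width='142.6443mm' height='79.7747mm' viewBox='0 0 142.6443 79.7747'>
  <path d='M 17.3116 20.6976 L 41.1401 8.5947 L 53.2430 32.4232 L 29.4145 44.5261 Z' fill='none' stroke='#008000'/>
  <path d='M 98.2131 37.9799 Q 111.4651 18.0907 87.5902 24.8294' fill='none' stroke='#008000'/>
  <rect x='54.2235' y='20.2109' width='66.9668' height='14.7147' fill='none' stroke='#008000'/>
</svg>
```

(bCNC post)
(Date: synthetic)
G21
G90
G0 X17.3116 Y59.0771
M3 S773
G1 X41.1401 Y71.1800 F1523
G1 X53.2430 Y47.3515
G1 X29.4145 Y35.2486
G1 X17.3116 Y59.0771
M5
G0 X98.2131 Y41.7948
M3 S773
G1 X100.9460 Y46.3510 F1523
G1 X102.5187 Y50.0752
G1 X102.9311 Y52.9672
G1 X102.1834 Y55.0270
G1 X100.2754 Y56.2548
G1 X97.2072 Y56.6504
G1 X92.9788 Y56.2139
G1 X87.5902 Y54.9453
M5
G0 X54.2235 Y59.5638
M3 S773
G1 X121.1903 Y59.5638 F1523
G1 X121.1903 Y44.8491
G1 X54.2235 Y44.8491
G1 X54.2235 Y59.5638
M5
G0 X0.0000 Y0.0000

Since the viewBox matches the mm dimensions, user units are millimetres directly. The only transform is the Y-flip y_m = 79.7747 − y_svg.

Shape 1 is a regular polygon drawn with `<path>`. Its stroke #008000 means cut at S773, F1523. After flipping Y the toolpath is (17.3116,59.0771) → (41.1401,71.1800) → (53.2430,47.3515) → (29.4145,35.2486) → (17.3116,59.0771), returning to the start.

Shape 2 is a quadratic bezier drawn with `<path>`. Its stroke #008000 means cut at S773, F1523. After flipping Y the toolpath is (98.2131,41.7948) → (100.9460,46.3510) → (102.5187,50.0752) → (102.9311,52.9672) → (102.1834,55.0270) → (100.2754,56.2548) → (97.2072,56.6504) → (92.9788,56.2139) → (87.5902,54.9453).

Shape 3 is a rectangle drawn with `<rect>`. Its stroke #008000 means cut at S773, F1523. After flipping Y the toolpath is (54.2235,59.5638) → (121.1903,59.5638) → (121.1903,44.8491) → (54.2235,44.8491) → (54.2235,59.5638), returning to the start.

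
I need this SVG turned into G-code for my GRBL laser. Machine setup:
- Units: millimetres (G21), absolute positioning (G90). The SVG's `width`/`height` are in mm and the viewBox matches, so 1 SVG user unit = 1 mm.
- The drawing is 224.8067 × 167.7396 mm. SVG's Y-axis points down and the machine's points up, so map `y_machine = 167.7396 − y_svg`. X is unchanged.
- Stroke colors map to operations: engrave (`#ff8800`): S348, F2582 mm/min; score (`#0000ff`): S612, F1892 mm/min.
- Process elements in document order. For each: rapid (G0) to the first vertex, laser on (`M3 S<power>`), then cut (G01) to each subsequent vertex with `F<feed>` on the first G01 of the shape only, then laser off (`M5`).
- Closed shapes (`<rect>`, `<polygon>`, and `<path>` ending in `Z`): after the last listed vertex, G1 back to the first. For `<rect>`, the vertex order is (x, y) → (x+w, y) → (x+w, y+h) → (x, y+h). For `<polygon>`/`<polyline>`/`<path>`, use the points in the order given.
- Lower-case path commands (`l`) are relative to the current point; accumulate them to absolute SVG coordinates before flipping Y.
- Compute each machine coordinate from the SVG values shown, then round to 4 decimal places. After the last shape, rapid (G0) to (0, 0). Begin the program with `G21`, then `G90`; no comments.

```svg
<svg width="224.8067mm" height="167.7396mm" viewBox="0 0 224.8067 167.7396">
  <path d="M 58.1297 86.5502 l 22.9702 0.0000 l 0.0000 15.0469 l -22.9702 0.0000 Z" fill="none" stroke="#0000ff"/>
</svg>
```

G21
G90
G0 X58.1297 Y81.1894
M3 S612
G01 X81.0999 Y81.1894 F1892
G01 X81.0999 Y66.1425
G01 X58.1297 Y66.1425
G01 X58.1297 Y81.1894
M5
G0 X0.0000 Y0.0000

Since the viewBox matches the mm dimensions, user units are millimetres directly. The only transform is the Y-flip y_m = 167.7396 − y_svg.

Shape 1 is a rectangle drawn with `<path>`. Its stroke #0000ff means score at S612, F1892. After flipping Y the toolpath is (58.1297,81.1894) → (81.0999,81.1894) → (81.0999,66.1425) → (58.1297,66.1425) → (58.1297,81.1894), returning to the start.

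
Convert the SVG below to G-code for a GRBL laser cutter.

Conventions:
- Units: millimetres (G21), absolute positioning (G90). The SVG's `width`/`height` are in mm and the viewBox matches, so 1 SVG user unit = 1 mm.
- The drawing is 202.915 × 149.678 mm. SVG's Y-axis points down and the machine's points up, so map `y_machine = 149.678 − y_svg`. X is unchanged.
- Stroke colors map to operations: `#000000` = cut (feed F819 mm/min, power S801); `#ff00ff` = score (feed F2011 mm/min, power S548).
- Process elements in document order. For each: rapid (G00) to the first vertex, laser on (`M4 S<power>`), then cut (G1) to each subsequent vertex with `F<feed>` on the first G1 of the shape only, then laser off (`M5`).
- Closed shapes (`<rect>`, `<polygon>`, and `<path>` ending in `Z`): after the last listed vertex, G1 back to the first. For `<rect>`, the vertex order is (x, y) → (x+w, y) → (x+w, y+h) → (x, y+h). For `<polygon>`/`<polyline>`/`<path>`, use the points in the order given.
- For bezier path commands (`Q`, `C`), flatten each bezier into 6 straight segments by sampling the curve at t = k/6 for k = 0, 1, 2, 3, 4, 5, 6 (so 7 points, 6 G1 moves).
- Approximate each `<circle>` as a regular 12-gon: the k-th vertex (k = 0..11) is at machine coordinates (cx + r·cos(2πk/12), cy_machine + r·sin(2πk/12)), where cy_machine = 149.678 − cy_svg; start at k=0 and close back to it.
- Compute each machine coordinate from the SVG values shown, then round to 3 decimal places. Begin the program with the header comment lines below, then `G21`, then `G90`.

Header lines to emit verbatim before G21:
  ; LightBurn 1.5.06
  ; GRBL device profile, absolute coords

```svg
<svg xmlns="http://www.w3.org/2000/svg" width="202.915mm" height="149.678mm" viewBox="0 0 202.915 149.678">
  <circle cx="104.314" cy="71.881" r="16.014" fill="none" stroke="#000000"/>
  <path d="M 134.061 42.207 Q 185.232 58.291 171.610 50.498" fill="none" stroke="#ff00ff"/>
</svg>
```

1 u = 1 mm; y_m = 149.678 − y.

[1] `<circle>` circle, #000000→cut S801 F819: (120.328,77.797) → (118.183,85.804) → (112.321,91.666) → (104.314,93.811) → (96.307,91.666) → (90.445,85.804) → (88.300,77.797) → (90.445,69.790) → (96.307,63.928) → (104.314,61.783) → (112.321,63.928) → (118.183,69.790) → (120.328,77.797) (closed)

[2] `<path>` quadratic bezier, #ff00ff→score S548 F2011: (134.061,107.471) → (149.318,102.773) → (160.976,99.401) → (169.034,97.356) → (173.492,96.638) → (174.351,97.246) → (171.610,99.180)

; LightBurn 1.5.06
; GRBL device profile, absolute coords
G21
G90
G00 X120.328 Y77.797
M4 S801
G1 X118.183 Y85.804 F819
G1 X112.321 Y91.666
G1 X104.314 Y93.811
G1 X96.307 Y91.666
G1 X90.445 Y85.804
G1 X88.300 Y77.797
G1 X90.445 Y69.790
G1 X96.307 Y63.928
G1 X104.314 Y61.783
G1 X112.321 Y63.928
G1 X118.183 Y69.790
G1 X120.328 Y77.797
M5
G00 X134.061 Y107.471
M4 S548
G1 X149.318 Y102.773 F2011
G1 X160.976 Y99.401
G1 X169.034 Y97.356
G1 X173.492 Y96.638
G1 X174.351 Y97.246
G1 X171.610 Y99.180
M5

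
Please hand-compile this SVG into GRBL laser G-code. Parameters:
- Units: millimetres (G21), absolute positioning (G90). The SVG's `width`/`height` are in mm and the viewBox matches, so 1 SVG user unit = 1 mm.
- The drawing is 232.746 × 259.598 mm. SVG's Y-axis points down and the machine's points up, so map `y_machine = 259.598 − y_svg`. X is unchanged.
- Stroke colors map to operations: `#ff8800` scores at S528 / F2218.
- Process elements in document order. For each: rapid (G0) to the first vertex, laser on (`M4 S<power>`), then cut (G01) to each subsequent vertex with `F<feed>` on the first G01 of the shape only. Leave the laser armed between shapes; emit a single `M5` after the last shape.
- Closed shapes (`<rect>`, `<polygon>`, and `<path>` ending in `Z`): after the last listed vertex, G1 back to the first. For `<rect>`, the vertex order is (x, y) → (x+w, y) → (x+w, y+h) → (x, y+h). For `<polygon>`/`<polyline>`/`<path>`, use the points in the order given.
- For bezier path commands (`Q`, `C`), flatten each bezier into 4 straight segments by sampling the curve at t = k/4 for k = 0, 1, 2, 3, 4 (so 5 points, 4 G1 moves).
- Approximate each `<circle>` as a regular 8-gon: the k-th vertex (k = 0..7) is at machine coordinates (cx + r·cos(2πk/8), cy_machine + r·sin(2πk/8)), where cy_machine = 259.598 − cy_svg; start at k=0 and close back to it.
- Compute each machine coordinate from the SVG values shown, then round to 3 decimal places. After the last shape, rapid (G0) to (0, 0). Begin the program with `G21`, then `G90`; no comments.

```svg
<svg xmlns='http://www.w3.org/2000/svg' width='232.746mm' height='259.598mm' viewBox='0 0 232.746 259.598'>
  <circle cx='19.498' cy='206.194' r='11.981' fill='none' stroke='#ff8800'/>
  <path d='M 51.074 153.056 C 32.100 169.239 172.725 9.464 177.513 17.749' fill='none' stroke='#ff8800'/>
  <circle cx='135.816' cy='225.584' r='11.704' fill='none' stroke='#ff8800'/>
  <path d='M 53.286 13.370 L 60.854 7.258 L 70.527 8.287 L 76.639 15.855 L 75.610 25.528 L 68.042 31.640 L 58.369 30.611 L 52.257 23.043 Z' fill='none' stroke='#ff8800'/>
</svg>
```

G21
G90
G0 X31.479 Y53.404
M4 S528
G01 X27.970 Y61.876 F2218
G01 X19.498 Y65.385
G01 X11.026 Y61.876
G01 X7.517 Y53.404
G01 X11.026 Y44.932
G01 X19.498 Y41.423
G01 X27.970 Y44.932
G01 X31.479 Y53.404
G0 X51.074 Y106.542
M4 S528
G01 X62.152 Y122.022 F2218
G01 X105.383 Y171.234
G01 X153.069 Y221.927
G01 X177.513 Y241.849
G0 X147.520 Y34.014
M4 S528
G01 X144.092 Y42.290 F2218
G01 X135.816 Y45.718
G01 X127.540 Y42.290
G01 X124.112 Y34.014
G01 X127.540 Y25.738
G01 X135.816 Y22.310
G01 X144.092 Y25.738
G01 X147.520 Y34.014
G0 X53.286 Y246.228
M4 S528
G01 X60.854 Y252.340 F2218
G01 X70.527 Y251.311
G01 X76.639 Y243.743
G01 X75.610 Y234.070
G01 X68.042 Y227.958
G01 X58.369 Y228.987
G01 X52.257 Y236.555
G01 X53.286 Y246.228
M5
G0 X0.000 Y0.000

1 u = 1 mm; y_m = 259.598 − y.

[1] `<circle>` circle, #ff8800→score S528 F2218: (31.479,53.404) → (27.970,61.876) → (19.498,65.385) → (11.026,61.876) → (7.517,53.404) → (11.026,44.932) → (19.498,41.423) → (27.970,44.932) → (31.479,53.404) (closed)

[2] `<path>` cubic bezier, #ff8800→score S528 F2218: (51.074,106.542) → (62.152,122.022) → (105.383,171.234) → (153.069,221.927) → (177.513,241.849)

[3] `<circle>` circle, #ff8800→score S528 F2218: (147.520,34.014) → (144.092,42.290) → (135.816,45.718) → (127.540,42.290) → (124.112,34.014) → (127.540,25.738) → (135.816,22.310) → (144.092,25.738) → (147.520,34.014) (closed)

[4] `<path>` regular polygon, #ff8800→score S528 F2218: (53.286,246.228) → (60.854,252.340) → (70.527,251.311) → (76.639,243.743) → (75.610,234.070) → (68.042,227.958) → (58.369,228.987) → (52.257,236.555) → (53.286,246.228) (closed)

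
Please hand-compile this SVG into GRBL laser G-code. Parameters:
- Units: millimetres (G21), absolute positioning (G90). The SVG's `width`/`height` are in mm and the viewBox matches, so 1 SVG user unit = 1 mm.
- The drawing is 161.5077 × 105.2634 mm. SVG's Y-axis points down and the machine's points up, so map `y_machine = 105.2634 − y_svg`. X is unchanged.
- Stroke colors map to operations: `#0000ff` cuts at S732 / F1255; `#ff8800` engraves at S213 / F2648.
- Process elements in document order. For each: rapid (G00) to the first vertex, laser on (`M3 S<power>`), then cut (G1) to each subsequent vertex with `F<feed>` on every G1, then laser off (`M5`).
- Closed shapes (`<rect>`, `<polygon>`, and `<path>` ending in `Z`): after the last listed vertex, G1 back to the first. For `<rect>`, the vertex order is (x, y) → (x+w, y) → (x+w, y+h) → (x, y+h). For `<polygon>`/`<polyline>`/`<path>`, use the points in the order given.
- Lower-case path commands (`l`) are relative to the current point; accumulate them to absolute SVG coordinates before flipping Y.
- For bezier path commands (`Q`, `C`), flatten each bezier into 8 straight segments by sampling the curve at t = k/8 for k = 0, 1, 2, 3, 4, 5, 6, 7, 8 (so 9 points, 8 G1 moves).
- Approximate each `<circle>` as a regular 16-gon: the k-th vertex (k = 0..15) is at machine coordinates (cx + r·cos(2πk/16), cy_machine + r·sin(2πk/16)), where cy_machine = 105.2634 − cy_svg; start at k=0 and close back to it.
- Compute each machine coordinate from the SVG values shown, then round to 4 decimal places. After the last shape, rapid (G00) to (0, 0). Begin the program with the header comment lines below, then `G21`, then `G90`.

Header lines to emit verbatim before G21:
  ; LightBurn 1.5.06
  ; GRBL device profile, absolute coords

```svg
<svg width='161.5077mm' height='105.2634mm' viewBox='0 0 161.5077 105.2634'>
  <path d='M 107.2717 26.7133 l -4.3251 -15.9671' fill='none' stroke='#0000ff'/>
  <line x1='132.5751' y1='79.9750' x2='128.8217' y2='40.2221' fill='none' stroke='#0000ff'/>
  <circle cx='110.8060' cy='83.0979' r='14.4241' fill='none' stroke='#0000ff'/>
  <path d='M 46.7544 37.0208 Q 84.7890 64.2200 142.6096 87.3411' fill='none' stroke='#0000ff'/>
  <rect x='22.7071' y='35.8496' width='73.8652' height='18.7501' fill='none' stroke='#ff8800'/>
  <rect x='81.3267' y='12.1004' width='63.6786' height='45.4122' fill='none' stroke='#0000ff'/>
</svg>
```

; LightBurn 1.5.06
; GRBL device profile, absolute coords
G21
G90
G00 X107.2717 Y78.5501
M3 S732
G1 X102.9466 Y94.5172 F1255
M5
G00 X132.5751 Y25.2884
M3 S732
G1 X128.8217 Y65.0413 F1255
M5
G00 X125.2301 Y22.1655
M3 S732
G1 X124.1321 Y27.6854 F1255
G1 X121.0054 Y32.3649 F1255
G1 X116.3259 Y35.4916 F1255
G1 X110.8060 Y36.5896 F1255
G1 X105.2861 Y35.4916 F1255
G1 X100.6066 Y32.3649 F1255
G1 X97.4799 Y27.6854 F1255
G1 X96.3819 Y22.1655 F1255
G1 X97.4799 Y16.6456 F1255
G1 X100.6066 Y11.9661 F1255
G1 X105.2861 Y8.8394 F1255
G1 X110.8060 Y7.7414 F1255
G1 X116.3259 Y8.8394 F1255
G1 X121.0054 Y11.9661 F1255
G1 X124.1321 Y16.6456 F1255
G1 X125.2301 Y22.1655 F1255
M5
G00 X46.7544 Y68.2426
M3 S732
G1 X56.5722 Y61.5065 F1255
G1 X67.0083 Y54.8979 F1255
G1 X78.0628 Y48.4167 F1255
G1 X89.7355 Y42.0629 F1255
G1 X102.0266 Y35.8366 F1255
G1 X114.9359 Y29.7377 F1255
G1 X128.4636 Y23.7663 F1255
G1 X142.6096 Y17.9223 F1255
M5
G00 X22.7071 Y69.4138
M3 S213
G1 X96.5723 Y69.4138 F2648
G1 X96.5723 Y50.6637 F2648
G1 X22.7071 Y50.6637 F2648
G1 X22.7071 Y69.4138 F2648
M5
G00 X81.3267 Y93.1630
M3 S732
G1 X145.0053 Y93.1630 F1255
G1 X145.0053 Y47.7508 F1255
G1 X81.3267 Y47.7508 F1255
G1 X81.3267 Y93.1630 F1255
M5
G00 X0.0000 Y0.0000

viewBox `0 0 161.5077 105.2634` with mm width/height → 1 unit = 1 mm. Flip: y_m = 105.2634 − y_svg.

**Shape 1** — `<path>` line segment, stroke `#0000ff` → cut (S732, F1255). Machine vertices: (107.2717,78.5501) → (102.9466,94.5172). Open path.

**Shape 2** — `<line>` line segment, stroke `#0000ff` → cut (S732, F1255). Machine vertices: (132.5751,25.2884) → (128.8217,65.0413). Open path.

**Shape 3** — `<circle>` circle, stroke `#0000ff` → cut (S732, F1255). Machine vertices: (125.2301,22.1655) → (124.1321,27.6854) → (121.0054,32.3649) → (116.3259,35.4916) → (110.8060,36.5896) → (105.2861,35.4916) → (100.6066,32.3649) → (97.4799,27.6854) → (96.3819,22.1655) → (97.4799,16.6456) → (100.6066,11.9661) → (105.2861,8.8394) → (110.8060,7.7414) → (116.3259,8.8394) → (121.0054,11.9661) → (124.1321,16.6456) → (125.2301,22.1655). Closed: final G1 returns to the first vertex.

**Shape 4** — `<path>` quadratic bezier, stroke `#0000ff` → cut (S732, F1255). Control points (SVG): P0=(46.7544,37.0208), P1=(84.7890,64.2200), P2=(142.6096,87.3411); sampled at t=k/8. Machine vertices: (46.7544,68.2426) → (56.5722,61.5065) → (67.0083,54.8979) → (78.0628,48.4167) → (89.7355,42.0629) → (102.0266,35.8366) → (114.9359,29.7377) → (128.4636,23.7663) → (142.6096,17.9223). Open path.

**Shape 5** — `<rect>` rectangle, stroke `#ff8800` → engrave (S213, F2648). Machine vertices: (22.7071,69.4138) → (96.5723,69.4138) → (96.5723,50.6637) → (22.7071,50.6637) → (22.7071,69.4138). Closed: final G1 returns to the first vertex.

**Shape 6** — `<rect>` rectangle, stroke `#0000ff` → cut (S732, F1255). Machine vertices: (81.3267,93.1630) → (145.0053,93.1630) → (145.0053,47.7508) → (81.3267,47.7508) → (81.3267,93.1630). Closed: final G1 returns to the first vertex.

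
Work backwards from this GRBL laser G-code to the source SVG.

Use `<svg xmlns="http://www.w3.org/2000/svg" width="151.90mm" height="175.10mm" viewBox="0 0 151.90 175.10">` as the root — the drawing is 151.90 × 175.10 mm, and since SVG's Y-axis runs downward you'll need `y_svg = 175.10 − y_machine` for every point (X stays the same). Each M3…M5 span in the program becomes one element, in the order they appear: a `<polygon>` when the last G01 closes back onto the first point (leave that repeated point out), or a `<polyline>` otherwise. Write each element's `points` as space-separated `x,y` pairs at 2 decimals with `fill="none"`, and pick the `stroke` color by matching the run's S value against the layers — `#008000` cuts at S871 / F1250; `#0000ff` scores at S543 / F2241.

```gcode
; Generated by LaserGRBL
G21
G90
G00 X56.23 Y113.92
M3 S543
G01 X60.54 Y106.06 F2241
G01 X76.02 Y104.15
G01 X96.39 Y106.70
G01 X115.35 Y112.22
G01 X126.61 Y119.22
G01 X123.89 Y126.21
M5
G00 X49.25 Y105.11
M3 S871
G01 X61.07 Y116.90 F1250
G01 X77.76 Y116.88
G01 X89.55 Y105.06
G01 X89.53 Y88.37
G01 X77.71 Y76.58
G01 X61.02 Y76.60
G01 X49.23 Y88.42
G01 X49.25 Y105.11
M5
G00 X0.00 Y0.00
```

Machine Y-up, SVG Y-down with viewBox height 175.10, so y_svg = 175.10 − y_machine; X carries over.

Run 1: power S543 maps to stroke `#0000ff` (score). The run is open, so emit a `<polyline>` with points (Y-flipped): 56.23,61.18 60.54,69.04 76.02,70.95 96.39,68.40 115.35,62.88 126.61,55.88 123.89,48.89.

Run 2: power S871 maps to stroke `#008000` (cut). The run returns to its start, so emit a `<polygon>` with points (Y-flipped): 49.25,69.99 61.07,58.20 77.76,58.22 89.55,70.04 89.53,86.73 77.71,98.52 61.02,98.50 49.23,86.68.

<svg xmlns="http://www.w3.org/2000/svg" width="151.90mm" height="175.10mm" viewBox="0 0 151.90 175.10">
  <polyline points="56.23,61.18 60.54,69.04 76.02,70.95 96.39,68.40 115.35,62.88 126.61,55.88 123.89,48.89" fill="none" stroke="#0000ff"/>
  <polygon points="49.25,69.99 61.07,58.20 77.76,58.22 89.55,70.04 89.53,86.73 77.71,98.52 61.02,98.50 49.23,86.68" fill="none" stroke="#008000"/>
</svg>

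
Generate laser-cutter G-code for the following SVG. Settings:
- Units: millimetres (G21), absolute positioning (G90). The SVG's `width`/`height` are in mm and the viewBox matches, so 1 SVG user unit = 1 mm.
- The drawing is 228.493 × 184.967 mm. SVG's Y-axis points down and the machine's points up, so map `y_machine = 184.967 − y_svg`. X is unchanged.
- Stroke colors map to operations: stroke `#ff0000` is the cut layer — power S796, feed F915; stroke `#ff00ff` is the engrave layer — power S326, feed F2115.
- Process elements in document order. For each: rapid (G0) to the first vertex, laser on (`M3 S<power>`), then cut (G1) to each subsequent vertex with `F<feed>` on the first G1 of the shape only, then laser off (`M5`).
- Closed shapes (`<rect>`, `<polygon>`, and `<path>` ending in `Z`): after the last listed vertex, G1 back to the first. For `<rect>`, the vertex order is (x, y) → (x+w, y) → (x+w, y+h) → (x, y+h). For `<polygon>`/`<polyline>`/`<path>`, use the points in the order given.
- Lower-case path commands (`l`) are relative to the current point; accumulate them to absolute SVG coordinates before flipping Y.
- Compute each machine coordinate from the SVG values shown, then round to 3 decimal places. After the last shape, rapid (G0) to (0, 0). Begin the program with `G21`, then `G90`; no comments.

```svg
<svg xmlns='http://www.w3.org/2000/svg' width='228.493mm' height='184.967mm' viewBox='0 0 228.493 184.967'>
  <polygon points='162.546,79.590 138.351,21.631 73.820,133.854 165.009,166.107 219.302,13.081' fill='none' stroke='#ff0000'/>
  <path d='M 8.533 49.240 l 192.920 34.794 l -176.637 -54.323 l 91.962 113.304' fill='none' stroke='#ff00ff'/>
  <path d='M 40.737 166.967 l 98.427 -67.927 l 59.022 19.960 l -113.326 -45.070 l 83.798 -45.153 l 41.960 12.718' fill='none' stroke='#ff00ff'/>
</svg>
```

G21
G90
G0 X162.546 Y105.377
M3 S796
G1 X138.351 Y163.336 F915
G1 X73.820 Y51.113
G1 X165.009 Y18.860
G1 X219.302 Y171.886
G1 X162.546 Y105.377
M5
G0 X8.533 Y135.727
M3 S326
G1 X201.453 Y100.933 F2115
G1 X24.816 Y155.256
G1 X116.778 Y41.952
M5
G0 X40.737 Y18.000
M3 S326
G1 X139.164 Y85.927 F2115
G1 X198.186 Y65.967
G1 X84.860 Y111.037
G1 X168.658 Y156.190
G1 X210.618 Y143.472
M5
G0 X0.000 Y0.000

viewBox `0 0 228.493 184.967` with mm width/height → 1 unit = 1 mm. Flip: y_m = 184.967 − y_svg.

**Shape 1** — `<polygon>` closed polygon, stroke `#ff0000` → cut (S796, F915). Machine vertices: (162.546,105.377) → (138.351,163.336) → (73.820,51.113) → (165.009,18.860) → (219.302,171.886) → (162.546,105.377). Closed: final G1 returns to the first vertex.

**Shape 2** — `<path>` open polyline, stroke `#ff00ff` → engrave (S326, F2115). Machine vertices: (8.533,135.727) → (201.453,100.933) → (24.816,155.256) → (116.778,41.952). Open path.

**Shape 3** — `<path>` open polyline, stroke `#ff00ff` → engrave (S326, F2115). Machine vertices: (40.737,18.000) → (139.164,85.927) → (198.186,65.967) → (84.860,111.037) → (168.658,156.190) → (210.618,143.472). Open path.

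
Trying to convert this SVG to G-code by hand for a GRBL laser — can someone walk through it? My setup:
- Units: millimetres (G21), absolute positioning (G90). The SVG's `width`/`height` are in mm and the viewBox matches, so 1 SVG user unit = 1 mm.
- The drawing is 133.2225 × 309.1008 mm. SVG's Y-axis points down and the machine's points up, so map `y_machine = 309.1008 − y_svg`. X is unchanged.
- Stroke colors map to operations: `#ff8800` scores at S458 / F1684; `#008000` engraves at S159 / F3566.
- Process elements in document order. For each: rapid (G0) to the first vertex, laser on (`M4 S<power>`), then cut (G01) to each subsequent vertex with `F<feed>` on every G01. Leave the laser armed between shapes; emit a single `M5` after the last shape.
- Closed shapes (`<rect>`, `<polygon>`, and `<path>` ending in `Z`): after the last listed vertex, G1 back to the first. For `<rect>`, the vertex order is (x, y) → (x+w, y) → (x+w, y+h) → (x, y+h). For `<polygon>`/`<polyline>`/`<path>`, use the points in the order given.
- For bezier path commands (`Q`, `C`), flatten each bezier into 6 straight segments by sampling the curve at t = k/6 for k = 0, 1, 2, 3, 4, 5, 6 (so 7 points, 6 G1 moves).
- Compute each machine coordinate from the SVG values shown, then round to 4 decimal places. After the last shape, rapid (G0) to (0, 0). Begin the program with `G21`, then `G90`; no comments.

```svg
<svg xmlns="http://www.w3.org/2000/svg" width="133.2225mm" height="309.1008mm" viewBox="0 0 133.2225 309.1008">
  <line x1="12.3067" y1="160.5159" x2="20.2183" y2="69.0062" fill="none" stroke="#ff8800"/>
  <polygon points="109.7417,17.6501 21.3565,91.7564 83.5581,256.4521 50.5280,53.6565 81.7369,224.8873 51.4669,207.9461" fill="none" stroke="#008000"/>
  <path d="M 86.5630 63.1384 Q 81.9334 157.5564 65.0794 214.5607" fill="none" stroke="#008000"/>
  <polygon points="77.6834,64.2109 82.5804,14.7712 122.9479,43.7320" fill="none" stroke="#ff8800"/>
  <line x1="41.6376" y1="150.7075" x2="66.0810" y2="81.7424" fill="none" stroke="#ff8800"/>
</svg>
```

G21
G90
G0 X12.3067 Y148.5849
M4 S458
G01 X20.2183 Y240.0946 F1684
G0 X109.7417 Y291.4507
M4 S159
G01 X21.3565 Y217.3444 F3566
G01 X83.5581 Y52.6487 F3566
G01 X50.5280 Y255.4443 F3566
G01 X81.7369 Y84.2135 F3566
G01 X51.4669 Y101.1547 F3566
G01 X109.7417 Y291.4507 F3566
G0 X86.5630 Y245.9624
M4 S159
G01 X84.6802 Y215.5290 F3566
G01 X82.1183 Y187.1741 F3566
G01 X78.8773 Y160.8978 F3566
G01 X74.9571 Y136.7000 F3566
G01 X70.3578 Y114.5808 F3566
G01 X65.0794 Y94.5401 F3566
G0 X77.6834 Y244.8899
M4 S458
G01 X82.5804 Y294.3296 F1684
G01 X122.9479 Y265.3688 F1684
G01 X77.6834 Y244.8899 F1684
G0 X41.6376 Y158.3933
M4 S458
G01 X66.0810 Y227.3584 F1684
M5
G0 X0.0000 Y0.0000

viewBox `0 0 133.2225 309.1008` with mm width/height → 1 unit = 1 mm. Flip: y_m = 309.1008 − y_svg.

**Shape 1** — `<line>` line segment, stroke `#ff8800` → score (S458, F1684). Machine vertices: (12.3067,148.5849) → (20.2183,240.0946). Open path.

**Shape 2** — `<polygon>` closed polygon, stroke `#008000` → engrave (S159, F3566). Machine vertices: (109.7417,291.4507) → (21.3565,217.3444) → (83.5581,52.6487) → (50.5280,255.4443) → (81.7369,84.2135) → (51.4669,101.1547) → (109.7417,291.4507). Closed: final G1 returns to the first vertex.

**Shape 3** — `<path>` quadratic bezier, stroke `#008000` → engrave (S159, F3566). Control points (SVG): P0=(86.5630,63.1384), P1=(81.9334,157.5564), P2=(65.0794,214.5607); sampled at t=k/6. Machine vertices: (86.5630,245.9624) → (84.6802,215.5290) → (82.1183,187.1741) → (78.8773,160.8978) → (74.9571,136.7000) → (70.3578,114.5808) → (65.0794,94.5401). Open path.

**Shape 4** — `<polygon>` regular polygon, stroke `#ff8800` → score (S458, F1684). Machine vertices: (77.6834,244.8899) → (82.5804,294.3296) → (122.9479,265.3688) → (77.6834,244.8899). Closed: final G1 returns to the first vertex.

**Shape 5** — `<line>` line segment, stroke `#ff8800` → score (S458, F1684). Machine vertices: (41.6376,158.3933) → (66.0810,227.3584). Open path.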